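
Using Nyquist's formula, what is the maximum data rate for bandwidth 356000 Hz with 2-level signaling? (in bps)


Rate = 2 * B * log2(M) = 2 * 356000 * 1.0 = 712000.0

712000.0 bps


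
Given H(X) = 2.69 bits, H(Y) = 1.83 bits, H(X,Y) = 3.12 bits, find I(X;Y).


I(X;Y) = H(X) + H(Y) - H(X,Y) = 2.69 + 1.83 - 3.12 = 1.4

1.4 bits


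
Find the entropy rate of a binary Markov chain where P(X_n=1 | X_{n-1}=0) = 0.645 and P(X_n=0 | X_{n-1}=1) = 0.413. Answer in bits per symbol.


Stationary distribution: pi_0 = p10/(p01+p10) = 0.3904, pi_1 = 0.6096. Entropy rate H' = pi_0*H(p01) + pi_1*H(p10) = 0.3904*0.9385 + 0.6096*0.978 = 0.9626

0.9626 bits/symbol


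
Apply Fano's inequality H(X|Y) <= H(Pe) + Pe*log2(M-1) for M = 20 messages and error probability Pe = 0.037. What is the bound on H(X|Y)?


H(Pe) = -Pe*log2(Pe) - (1-Pe)*log2(1-Pe) = -0.037*log2(0.037) - 0.963*log2(0.963) = 0.175984 + 0.052380 = 0.2284. Pe*log2(M-1) = 0.037*log2(19) = 0.157173. Bound = H(Pe) + Pe*log2(M-1) = 0.175984 + 0.052380 + 0.157173 = 0.3855

0.3855 bits


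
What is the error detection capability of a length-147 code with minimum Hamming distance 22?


Detection capability = d_min - 1 = 22 - 1 = 21

21 errors


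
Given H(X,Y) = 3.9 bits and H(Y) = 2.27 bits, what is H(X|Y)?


H(X|Y) = H(X,Y) - H(Y) = 3.9 - 2.27 = 1.63

1.63 bits


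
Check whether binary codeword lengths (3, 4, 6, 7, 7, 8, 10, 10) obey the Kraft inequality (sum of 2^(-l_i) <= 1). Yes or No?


Kraft sum = sum(2^(-l_i)) = 0.2246, need <= 1. Result: satisfied (a binary prefix-free code with these lengths exists)

Yes


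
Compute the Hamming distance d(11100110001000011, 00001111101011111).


Count differing positions: ^ ^ ^ . ^ . . ^ ^ . . . ^ ^ ^ . . = 9 differences

9


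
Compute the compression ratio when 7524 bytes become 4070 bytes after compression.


Ratio = original / compressed = 7524 / 4070 = 1.8486

1.8486


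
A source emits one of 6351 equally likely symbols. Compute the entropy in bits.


H = log2(n) = log2(6351) = 12.6328

12.6328 bits


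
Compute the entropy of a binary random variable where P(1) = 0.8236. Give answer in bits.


H = -p*log2(p) - (1-p)*log2(1-p). -0.8236*log2(0.8236) = 0.230595; -0.1764*log2(0.1764) = 0.441543. H = 0.230595 + 0.441543 = 0.6721

0.6721 bits


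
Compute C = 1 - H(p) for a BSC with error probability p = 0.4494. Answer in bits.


H(p) = -p*log2(p) - (1-p)*log2(1-p) = -0.4494*log2(0.4494) - 0.5506*log2(0.5506) = 0.518575 + 0.474024 = 0.9926. C = 1 - H(p) = 1 - 0.9926 = 0.0074

0.0074 bits


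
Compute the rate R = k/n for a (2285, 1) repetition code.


Rate = k/n = 1/2285

1/2285


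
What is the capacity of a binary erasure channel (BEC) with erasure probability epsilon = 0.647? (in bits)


C = 1 - epsilon = 1 - 0.647 = 0.353

0.353 bits


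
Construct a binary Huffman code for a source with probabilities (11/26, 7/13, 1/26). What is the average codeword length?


Huffman construction (repeatedly merge the two least-probable nodes; each merge adds 1 bit to every symbol beneath it): 1/26 + 11/26 = 6/13; 6/13 + 7/13 = 1. Resulting codeword lengths (in the order the probabilities were given): (2, 1, 2). L_avg = sum(p_i * l_i) = 11/26*2 + 7/13*1 + 1/26*2 = 19/13 = 1.4615

1.4615 bits


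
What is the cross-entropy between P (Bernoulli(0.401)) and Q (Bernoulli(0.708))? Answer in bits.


H(P,Q) = -p*log2(q) - (1-p)*log2(1-q). -0.401*log2(0.708) = 0.199770; -0.599*log2(0.292) = 1.063800. H(P,Q) = 0.199770 + 1.063800 = 1.2636

1.2636 bits


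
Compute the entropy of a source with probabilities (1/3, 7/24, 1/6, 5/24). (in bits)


H = -sum(p_i * log2(p_i)). Terms: -(1/3)*log2(1/3) = 0.528321; -(7/24)*log2(7/24) = 0.518469; -(1/6)*log2(1/6) = 0.430827; -(5/24)*log2(5/24) = 0.471466. H = 0.528321 + 0.518469 + 0.430827 + 0.471466 = 1.9491

1.9491 bits


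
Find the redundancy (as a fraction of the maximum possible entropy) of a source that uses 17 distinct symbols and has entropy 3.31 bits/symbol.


H_max = log2(K) = log2(17) = 4.0875 bits/symbol. Redundancy = 1 - H/H_max = 1 - 3.31/4.0875 = 1 - 0.8098 = 0.1902

0.1902


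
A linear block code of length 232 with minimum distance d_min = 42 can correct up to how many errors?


Correction capability = floor((d-1)/2) = floor((42-1)/2) = 20

20 errors


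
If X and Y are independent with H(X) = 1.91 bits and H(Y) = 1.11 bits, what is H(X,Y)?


For independent variables, H(X,Y) = H(X) + H(Y) = 1.91 + 1.11 = 3.02

3.02 bits


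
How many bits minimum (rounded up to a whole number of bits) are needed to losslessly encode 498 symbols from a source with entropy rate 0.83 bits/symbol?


Minimum bits >= n * H = 498 * 0.83 = 413.34, rounded up to a whole number of bits = 414

414 bits


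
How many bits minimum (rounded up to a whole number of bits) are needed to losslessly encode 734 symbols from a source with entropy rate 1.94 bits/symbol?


Minimum bits >= n * H = 734 * 1.94 = 1423.96, rounded up to a whole number of bits = 1424

1424 bits


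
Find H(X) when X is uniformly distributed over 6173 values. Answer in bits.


H = log2(n) = log2(6173) = 12.5918

12.5918 bits


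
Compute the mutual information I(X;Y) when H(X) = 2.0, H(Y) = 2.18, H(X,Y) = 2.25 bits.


I(X;Y) = H(X) + H(Y) - H(X,Y) = 2.0 + 2.18 - 2.25 = 1.93

1.93 bits


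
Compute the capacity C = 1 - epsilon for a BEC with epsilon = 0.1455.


C = 1 - epsilon = 1 - 0.1455 = 0.8545

0.8545 bits


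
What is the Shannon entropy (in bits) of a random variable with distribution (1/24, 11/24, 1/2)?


H = -sum(p_i * log2(p_i)). Terms: -(1/24)*log2(1/24) = 0.191040; -(11/24)*log2(11/24) = 0.515868; -(1/2)*log2(1/2) = 0.500000. H = 0.191040 + 0.515868 + 0.500000 = 1.2069

1.2069 bits


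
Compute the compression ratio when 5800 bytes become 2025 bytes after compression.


Ratio = original / compressed = 5800 / 2025 = 2.8642

2.8642


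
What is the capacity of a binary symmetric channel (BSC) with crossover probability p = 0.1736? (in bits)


H(p) = -p*log2(p) - (1-p)*log2(1-p) = -0.1736*log2(0.1736) - 0.8264*log2(0.8264) = 0.438542 + 0.227333 = 0.6659. C = 1 - H(p) = 1 - 0.6659 = 0.3341

0.3341 bits


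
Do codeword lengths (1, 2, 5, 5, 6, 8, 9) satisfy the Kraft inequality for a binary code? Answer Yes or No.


Kraft sum = sum(2^(-l_i)) = 0.834, need <= 1. Result: satisfied (a binary prefix-free code with these lengths exists)

Yes


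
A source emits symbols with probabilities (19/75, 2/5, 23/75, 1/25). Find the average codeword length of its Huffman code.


Huffman construction (repeatedly merge the two least-probable nodes; each merge adds 1 bit to every symbol beneath it): 1/25 + 19/75 = 22/75; 22/75 + 23/75 = 3/5; 2/5 + 3/5 = 1. Resulting codeword lengths (in the order the probabilities were given): (3, 1, 2, 3). L_avg = sum(p_i * l_i) = 19/75*3 + 2/5*1 + 23/75*2 + 1/25*3 = 142/75 = 1.8933

1.8933 bits


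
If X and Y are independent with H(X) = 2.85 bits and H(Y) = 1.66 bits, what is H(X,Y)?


For independent variables, H(X,Y) = H(X) + H(Y) = 2.85 + 1.66 = 4.51

4.51 bits


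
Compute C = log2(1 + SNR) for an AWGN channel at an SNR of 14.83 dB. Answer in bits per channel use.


SNR_linear = 10^(14.83/10) = 30.4089; C = log2(1 + SNR_linear) = log2(1 + 30.4089) = 4.9731

4.9731 bits/channel use


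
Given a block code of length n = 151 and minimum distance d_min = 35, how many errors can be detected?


Detection capability = d_min - 1 = 35 - 1 = 34

34 errors


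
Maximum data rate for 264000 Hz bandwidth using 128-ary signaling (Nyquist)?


Rate = 2 * B * log2(M) = 2 * 264000 * 7.0 = 3696000.0

3696000.0 bps


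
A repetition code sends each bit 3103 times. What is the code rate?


Rate = k/n = 1/3103

1/3103


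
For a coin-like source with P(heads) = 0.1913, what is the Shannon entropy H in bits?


H = -p*log2(p) - (1-p)*log2(1-p). -0.1913*log2(0.1913) = 0.456459; -0.8087*log2(0.8087) = 0.247724. H = 0.456459 + 0.247724 = 0.7042

0.7042 bits


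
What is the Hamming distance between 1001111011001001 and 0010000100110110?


Count differing positions: ^ . ^ ^ ^ ^ ^ ^ ^ ^ ^ ^ ^ ^ ^ ^ = 15 differences

15


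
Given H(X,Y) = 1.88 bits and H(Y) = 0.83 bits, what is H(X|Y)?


H(X|Y) = H(X,Y) - H(Y) = 1.88 - 0.83 = 1.05

1.05 bits


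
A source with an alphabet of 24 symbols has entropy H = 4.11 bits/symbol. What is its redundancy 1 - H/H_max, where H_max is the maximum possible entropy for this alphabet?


H_max = log2(K) = log2(24) = 4.585 bits/symbol. Redundancy = 1 - H/H_max = 1 - 4.11/4.585 = 1 - 0.8964 = 0.1036

0.1036


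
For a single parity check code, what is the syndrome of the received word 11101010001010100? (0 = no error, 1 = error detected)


Syndrome = XOR of all bits = 1 XOR 1 XOR 1 XOR 0 XOR 1 XOR 0 XOR 1 XOR 0 XOR 0 XOR 0 XOR 1 XOR 0 XOR 1 XOR 0 XOR 1 XOR 0 XOR 0 = 0

0


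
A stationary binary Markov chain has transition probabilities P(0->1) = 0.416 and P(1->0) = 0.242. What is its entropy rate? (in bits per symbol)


Stationary distribution: pi_0 = p10/(p01+p10) = 0.3678, pi_1 = 0.6322. Entropy rate H' = pi_0*H(p01) + pi_1*H(p10) = 0.3678*0.9795 + 0.6322*0.7984 = 0.865

0.865 bits/symbol


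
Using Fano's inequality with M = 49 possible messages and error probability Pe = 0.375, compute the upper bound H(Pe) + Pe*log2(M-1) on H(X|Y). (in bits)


H(Pe) = -Pe*log2(Pe) - (1-Pe)*log2(1-Pe) = -0.375*log2(0.375) - 0.625*log2(0.625) = 0.530639 + 0.423795 = 0.9544. Pe*log2(M-1) = 0.375*log2(48) = 2.094361. Bound = H(Pe) + Pe*log2(M-1) = 0.530639 + 0.423795 + 2.094361 = 3.0488

3.0488 bits


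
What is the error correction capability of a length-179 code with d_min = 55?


Correction capability = floor((d-1)/2) = floor((55-1)/2) = 27

27 errors


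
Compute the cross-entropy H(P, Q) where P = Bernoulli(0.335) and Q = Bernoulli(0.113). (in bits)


H(P,Q) = -p*log2(q) - (1-p)*log2(1-q). -0.335*log2(0.113) = 1.053778; -0.665*log2(0.887) = 0.115041. H(P,Q) = 1.053778 + 0.115041 = 1.1688

1.1688 bits


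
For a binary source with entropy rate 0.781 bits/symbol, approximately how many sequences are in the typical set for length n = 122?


log2|A_typical| = nH = 122 * 0.781 = 95.282, so |A_typical| ~ 2^95.282 = 4.817e+28

4.817e+28


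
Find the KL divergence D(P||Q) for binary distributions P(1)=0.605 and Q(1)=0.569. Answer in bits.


KL = p*log2(p/q) + (1-p)*log2((1-p)/(1-q)) = 0.605*log2(0.605/0.569) + 0.395*log2(0.395/0.431) = 0.0038

0.0038 bits


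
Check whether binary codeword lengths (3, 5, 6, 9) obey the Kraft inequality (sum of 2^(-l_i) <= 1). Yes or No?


Kraft sum = sum(2^(-l_i)) = 0.1738, need <= 1. Result: satisfied (a binary prefix-free code with these lengths exists)

Yes


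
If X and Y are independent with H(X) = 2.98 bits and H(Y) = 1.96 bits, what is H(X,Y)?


For independent variables, H(X,Y) = H(X) + H(Y) = 2.98 + 1.96 = 4.94

4.94 bits


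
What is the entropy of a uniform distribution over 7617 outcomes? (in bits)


H = log2(n) = log2(7617) = 12.895

12.895 bits


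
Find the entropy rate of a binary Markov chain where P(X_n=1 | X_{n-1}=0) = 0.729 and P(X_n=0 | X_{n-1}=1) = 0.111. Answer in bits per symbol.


Stationary distribution: pi_0 = p10/(p01+p10) = 0.1321, pi_1 = 0.8679. Entropy rate H' = pi_0*H(p01) + pi_1*H(p10) = 0.1321*0.8429 + 0.8679*0.5029 = 0.5478

0.5478 bits/symbol


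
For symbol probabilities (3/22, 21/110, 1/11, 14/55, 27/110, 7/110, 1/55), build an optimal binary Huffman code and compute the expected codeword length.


Huffman construction (repeatedly merge the two least-probable nodes; each merge adds 1 bit to every symbol beneath it): 1/55 + 7/110 = 9/110; 9/110 + 1/11 = 19/110; 3/22 + 19/110 = 17/55; 21/110 + 27/110 = 24/55; 14/55 + 17/55 = 31/55; 24/55 + 31/55 = 1. Resulting codeword lengths (in the order the probabilities were given): (3, 2, 4, 2, 2, 5, 5). L_avg = sum(p_i * l_i) = 3/22*3 + 21/110*2 + 1/11*4 + 14/55*2 + 27/110*2 + 7/110*5 + 1/55*5 = 141/55 = 2.5636

2.5636 bits


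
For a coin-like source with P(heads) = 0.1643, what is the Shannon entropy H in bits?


H = -p*log2(p) - (1-p)*log2(1-p). -0.1643*log2(0.1643) = 0.428099; -0.8357*log2(0.8357) = 0.216399. H = 0.428099 + 0.216399 = 0.6445

0.6445 bits


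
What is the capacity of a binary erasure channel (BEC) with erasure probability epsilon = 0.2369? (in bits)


C = 1 - epsilon = 1 - 0.2369 = 0.7631

0.7631 bits


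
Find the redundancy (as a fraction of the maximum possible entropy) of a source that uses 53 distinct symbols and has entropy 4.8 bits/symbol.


H_max = log2(K) = log2(53) = 5.7279 bits/symbol. Redundancy = 1 - H/H_max = 1 - 4.8/5.7279 = 1 - 0.838 = 0.162

0.162


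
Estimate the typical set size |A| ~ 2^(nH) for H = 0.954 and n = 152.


log2|A_typical| = nH = 152 * 0.954 = 145.008, so |A_typical| ~ 2^145.008 = 4.485e+43

4.485e+43


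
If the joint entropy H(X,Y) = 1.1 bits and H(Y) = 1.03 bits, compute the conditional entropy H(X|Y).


H(X|Y) = H(X,Y) - H(Y) = 1.1 - 1.03 = 0.07

0.07 bits


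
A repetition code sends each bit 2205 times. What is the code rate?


Rate = k/n = 1/2205

1/2205


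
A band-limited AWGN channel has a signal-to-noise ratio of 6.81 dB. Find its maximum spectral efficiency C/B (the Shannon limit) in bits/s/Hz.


SNR_linear = 10^(6.81/10) = 4.7973; C/B = log2(1 + SNR_linear) = log2(1 + 4.7973) = 2.5354

2.5354 bits/s/Hz


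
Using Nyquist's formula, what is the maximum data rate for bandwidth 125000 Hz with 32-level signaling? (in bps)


Rate = 2 * B * log2(M) = 2 * 125000 * 5.0 = 1250000.0

1250000.0 bps


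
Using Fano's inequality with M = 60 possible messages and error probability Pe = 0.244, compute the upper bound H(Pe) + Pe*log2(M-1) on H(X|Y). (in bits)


H(Pe) = -Pe*log2(Pe) - (1-Pe)*log2(1-Pe) = -0.244*log2(0.244) - 0.756*log2(0.756) = 0.496551 + 0.305078 = 0.8016. Pe*log2(M-1) = 0.244*log2(59) = 1.435365. Bound = H(Pe) + Pe*log2(M-1) = 0.496551 + 0.305078 + 1.435365 = 2.237

2.237 bits


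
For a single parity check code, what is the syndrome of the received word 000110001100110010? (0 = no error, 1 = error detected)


Syndrome = XOR of all bits = 0 XOR 0 XOR 0 XOR 1 XOR 1 XOR 0 XOR 0 XOR 0 XOR 1 XOR 1 XOR 0 XOR 0 XOR 1 XOR 1 XOR 0 XOR 0 XOR 1 XOR 0 = 1

1


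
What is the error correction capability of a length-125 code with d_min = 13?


Correction capability = floor((d-1)/2) = floor((13-1)/2) = 6

6 errors


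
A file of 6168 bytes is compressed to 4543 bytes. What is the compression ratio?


Ratio = original / compressed = 6168 / 4543 = 1.3577

1.3577


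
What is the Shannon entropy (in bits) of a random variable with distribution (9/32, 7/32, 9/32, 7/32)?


H = -sum(p_i * log2(p_i)). Terms: -(9/32)*log2(9/32) = 0.514709; -(7/32)*log2(7/32) = 0.479641; -(9/32)*log2(9/32) = 0.514709; -(7/32)*log2(7/32) = 0.479641. H = 0.514709 + 0.479641 + 0.514709 + 0.479641 = 1.9887

1.9887 bits


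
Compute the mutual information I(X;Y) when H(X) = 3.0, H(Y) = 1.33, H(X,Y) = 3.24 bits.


I(X;Y) = H(X) + H(Y) - H(X,Y) = 3.0 + 1.33 - 3.24 = 1.09

1.09 bits


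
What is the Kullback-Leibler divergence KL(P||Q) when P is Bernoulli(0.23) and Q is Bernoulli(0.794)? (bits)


KL = p*log2(p/q) + (1-p)*log2((1-p)/(1-q)) = 0.23*log2(0.23/0.794) + 0.77*log2(0.77/0.206) = 1.0536

1.0536 bits


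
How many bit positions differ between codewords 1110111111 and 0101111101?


Count differing positions: ^ . ^ ^ . . . . ^ . = 4 differences

4


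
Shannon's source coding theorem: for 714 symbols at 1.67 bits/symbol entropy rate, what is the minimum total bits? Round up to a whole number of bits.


Minimum bits >= n * H = 714 * 1.67 = 1192.38, rounded up to a whole number of bits = 1193

1193 bits


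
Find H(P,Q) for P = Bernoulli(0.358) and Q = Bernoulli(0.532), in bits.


H(P,Q) = -p*log2(q) - (1-p)*log2(1-q). -0.358*log2(0.532) = 0.325960; -0.642*log2(0.468) = 0.703259. H(P,Q) = 0.325960 + 0.703259 = 1.0292

1.0292 bits


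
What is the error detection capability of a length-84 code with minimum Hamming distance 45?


Detection capability = d_min - 1 = 45 - 1 = 44

44 errors


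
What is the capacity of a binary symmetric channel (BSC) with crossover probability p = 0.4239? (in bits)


H(p) = -p*log2(p) - (1-p)*log2(1-p) = -0.4239*log2(0.4239) - 0.5761*log2(0.5761) = 0.524875 + 0.458350 = 0.9832. C = 1 - H(p) = 1 - 0.9832 = 0.0168

0.0168 bits


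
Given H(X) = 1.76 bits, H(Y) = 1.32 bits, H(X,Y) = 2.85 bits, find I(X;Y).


I(X;Y) = H(X) + H(Y) - H(X,Y) = 1.76 + 1.32 - 2.85 = 0.23

0.23 bits


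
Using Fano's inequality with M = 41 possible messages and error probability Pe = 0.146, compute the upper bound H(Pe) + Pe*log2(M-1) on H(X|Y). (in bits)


H(Pe) = -Pe*log2(Pe) - (1-Pe)*log2(1-Pe) = -0.146*log2(0.146) - 0.854*log2(0.854) = 0.405290 + 0.194449 = 0.5997. Pe*log2(M-1) = 0.146*log2(40) = 0.777002. Bound = H(Pe) + Pe*log2(M-1) = 0.405290 + 0.194449 + 0.777002 = 1.3767

1.3767 bits


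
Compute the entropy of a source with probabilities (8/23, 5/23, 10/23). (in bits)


H = -sum(p_i * log2(p_i)). Terms: -(8/23)*log2(8/23) = 0.529935; -(5/23)*log2(5/23) = 0.478616; -(10/23)*log2(10/23) = 0.522450. H = 0.529935 + 0.478616 + 0.522450 = 1.531

1.531 bits


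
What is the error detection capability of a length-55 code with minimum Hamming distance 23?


Detection capability = d_min - 1 = 23 - 1 = 22

22 errors


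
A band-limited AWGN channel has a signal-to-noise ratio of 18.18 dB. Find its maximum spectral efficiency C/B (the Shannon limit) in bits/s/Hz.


SNR_linear = 10^(18.18/10) = 65.7658; C/B = log2(1 + SNR_linear) = log2(1 + 65.7658) = 6.061

6.061 bits/s/Hz


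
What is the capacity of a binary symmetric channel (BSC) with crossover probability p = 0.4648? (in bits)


H(p) = -p*log2(p) - (1-p)*log2(1-p) = -0.4648*log2(0.4648) - 0.5352*log2(0.5352) = 0.513752 + 0.482670 = 0.9964. C = 1 - H(p) = 1 - 0.9964 = 0.0036

0.0036 bits


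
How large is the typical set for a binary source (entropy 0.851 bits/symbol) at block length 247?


log2|A_typical| = nH = 247 * 0.851 = 210.197, so |A_typical| ~ 2^210.197 = 1.886e+63

1.886e+63


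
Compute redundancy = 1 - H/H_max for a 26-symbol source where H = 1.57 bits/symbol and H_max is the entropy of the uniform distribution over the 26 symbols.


H_max = log2(K) = log2(26) = 4.7004 bits/symbol. Redundancy = 1 - H/H_max = 1 - 1.57/4.7004 = 1 - 0.334 = 0.666

0.666


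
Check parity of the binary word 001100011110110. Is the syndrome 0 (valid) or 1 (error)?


Syndrome = XOR of all bits = 0 XOR 0 XOR 1 XOR 1 XOR 0 XOR 0 XOR 0 XOR 1 XOR 1 XOR 1 XOR 1 XOR 0 XOR 1 XOR 1 XOR 0 = 0

0


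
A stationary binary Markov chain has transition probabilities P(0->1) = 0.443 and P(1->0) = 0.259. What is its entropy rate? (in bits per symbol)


Stationary distribution: pi_0 = p10/(p01+p10) = 0.3689, pi_1 = 0.6311. Entropy rate H' = pi_0*H(p01) + pi_1*H(p10) = 0.3689*0.9906 + 0.6311*0.8252 = 0.8862

0.8862 bits/symbol


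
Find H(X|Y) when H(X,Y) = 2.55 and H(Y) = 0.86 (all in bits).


H(X|Y) = H(X,Y) - H(Y) = 2.55 - 0.86 = 1.69

1.69 bits


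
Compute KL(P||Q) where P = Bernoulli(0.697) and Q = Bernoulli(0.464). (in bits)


KL = p*log2(p/q) + (1-p)*log2((1-p)/(1-q)) = 0.697*log2(0.697/0.464) + 0.303*log2(0.303/0.536) = 0.1598

0.1598 bits


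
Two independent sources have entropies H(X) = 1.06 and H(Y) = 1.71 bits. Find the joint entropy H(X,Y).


For independent variables, H(X,Y) = H(X) + H(Y) = 1.06 + 1.71 = 2.77

2.77 bits


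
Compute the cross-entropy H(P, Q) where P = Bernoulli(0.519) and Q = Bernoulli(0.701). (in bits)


H(P,Q) = -p*log2(q) - (1-p)*log2(1-q). -0.519*log2(0.701) = 0.265995; -0.481*log2(0.299) = 0.837797. H(P,Q) = 0.265995 + 0.837797 = 1.1038

1.1038 bits


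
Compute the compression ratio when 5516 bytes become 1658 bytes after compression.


Ratio = original / compressed = 5516 / 1658 = 3.3269

3.3269


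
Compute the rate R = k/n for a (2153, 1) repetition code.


Rate = k/n = 1/2153

1/2153


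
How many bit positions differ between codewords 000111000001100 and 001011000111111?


Count differing positions: . . ^ ^ . . . . . ^ ^ . . ^ ^ = 6 differences

6


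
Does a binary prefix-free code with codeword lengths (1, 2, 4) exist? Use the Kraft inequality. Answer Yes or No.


Kraft sum = sum(2^(-l_i)) = 0.8125, need <= 1. Result: satisfied (a binary prefix-free code with these lengths exists)

Yes


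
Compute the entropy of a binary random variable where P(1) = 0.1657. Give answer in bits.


H = -p*log2(p) - (1-p)*log2(1-p). -0.1657*log2(0.1657) = 0.429719; -0.8343*log2(0.8343) = 0.218054. H = 0.429719 + 0.218054 = 0.6478

0.6478 bits


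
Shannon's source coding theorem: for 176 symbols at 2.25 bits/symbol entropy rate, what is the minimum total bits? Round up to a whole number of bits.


Minimum bits >= n * H = 176 * 2.25 = 396.0, rounded up to a whole number of bits = 396

396 bits


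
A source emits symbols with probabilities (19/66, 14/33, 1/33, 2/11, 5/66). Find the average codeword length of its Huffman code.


Huffman construction (repeatedly merge the two least-probable nodes; each merge adds 1 bit to every symbol beneath it): 1/33 + 5/66 = 7/66; 7/66 + 2/11 = 19/66; 19/66 + 19/66 = 19/33; 14/33 + 19/33 = 1. Resulting codeword lengths (in the order the probabilities were given): (2, 1, 4, 3, 4). L_avg = sum(p_i * l_i) = 19/66*2 + 14/33*1 + 1/33*4 + 2/11*3 + 5/66*4 = 65/33 = 1.9697

1.9697 bits


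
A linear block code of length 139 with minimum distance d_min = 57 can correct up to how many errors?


Correction capability = floor((d-1)/2) = floor((57-1)/2) = 28

28 errors


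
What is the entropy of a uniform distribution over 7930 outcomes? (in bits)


H = log2(n) = log2(7930) = 12.9531

12.9531 bits


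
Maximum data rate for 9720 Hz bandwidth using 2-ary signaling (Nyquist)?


Rate = 2 * B * log2(M) = 2 * 9720 * 1.0 = 19440.0

19440.0 bps


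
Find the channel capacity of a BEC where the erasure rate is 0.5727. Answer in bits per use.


C = 1 - epsilon = 1 - 0.5727 = 0.4273

0.4273 bits


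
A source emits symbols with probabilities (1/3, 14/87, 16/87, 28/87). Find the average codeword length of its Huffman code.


Huffman construction (repeatedly merge the two least-probable nodes; each merge adds 1 bit to every symbol beneath it): 14/87 + 16/87 = 10/29; 28/87 + 1/3 = 19/29; 10/29 + 19/29 = 1. Resulting codeword lengths (in the order the probabilities were given): (2, 2, 2, 2). L_avg = sum(p_i * l_i) = 1/3*2 + 14/87*2 + 16/87*2 + 28/87*2 = 2

2.0 bits


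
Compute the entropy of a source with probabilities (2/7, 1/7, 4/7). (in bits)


H = -sum(p_i * log2(p_i)). Terms: -(2/7)*log2(2/7) = 0.516387; -(1/7)*log2(1/7) = 0.401051; -(4/7)*log2(4/7) = 0.461346. H = 0.516387 + 0.401051 + 0.461346 = 1.3788

1.3788 bits


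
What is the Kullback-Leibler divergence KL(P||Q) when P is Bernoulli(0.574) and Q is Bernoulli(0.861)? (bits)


KL = p*log2(p/q) + (1-p)*log2((1-p)/(1-q)) = 0.574*log2(0.574/0.861) + 0.426*log2(0.426/0.139) = 0.3525

0.3525 bits


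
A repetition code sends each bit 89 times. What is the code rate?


Rate = k/n = 1/89

1/89


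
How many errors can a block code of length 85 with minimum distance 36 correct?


Correction capability = floor((d-1)/2) = floor((36-1)/2) = 17

17 errors


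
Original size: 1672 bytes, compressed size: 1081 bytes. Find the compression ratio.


Ratio = original / compressed = 1672 / 1081 = 1.5467

1.5467


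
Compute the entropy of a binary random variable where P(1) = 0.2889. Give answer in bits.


H = -p*log2(p) - (1-p)*log2(1-p). -0.2889*log2(0.2889) = 0.517523; -0.7111*log2(0.7111) = 0.349773. H = 0.517523 + 0.349773 = 0.8673

0.8673 bits


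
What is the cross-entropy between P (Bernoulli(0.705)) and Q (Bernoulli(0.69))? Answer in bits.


H(P,Q) = -p*log2(q) - (1-p)*log2(1-q). -0.705*log2(0.69) = 0.377409; -0.295*log2(0.31) = 0.498450. H(P,Q) = 0.377409 + 0.498450 = 0.8759

0.8759 bits


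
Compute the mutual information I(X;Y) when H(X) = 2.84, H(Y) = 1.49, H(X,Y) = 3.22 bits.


I(X;Y) = H(X) + H(Y) - H(X,Y) = 2.84 + 1.49 - 3.22 = 1.11

1.11 bits


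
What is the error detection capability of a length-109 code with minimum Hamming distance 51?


Detection capability = d_min - 1 = 51 - 1 = 50

50 errors


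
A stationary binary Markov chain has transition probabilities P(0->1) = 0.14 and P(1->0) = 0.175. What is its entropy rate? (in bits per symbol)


Stationary distribution: pi_0 = p10/(p01+p10) = 0.5556, pi_1 = 0.4444. Entropy rate H' = pi_0*H(p01) + pi_1*H(p10) = 0.5556*0.5842 + 0.4444*0.669 = 0.6219

0.6219 bits/symbol


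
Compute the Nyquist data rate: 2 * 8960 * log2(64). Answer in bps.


Rate = 2 * B * log2(M) = 2 * 8960 * 6.0 = 107520.0

107520.0 bps


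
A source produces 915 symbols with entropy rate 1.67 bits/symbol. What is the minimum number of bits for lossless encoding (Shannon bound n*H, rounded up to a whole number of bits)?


Minimum bits >= n * H = 915 * 1.67 = 1528.05, rounded up to a whole number of bits = 1529

1529 bits


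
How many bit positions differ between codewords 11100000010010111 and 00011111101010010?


Count differing positions: ^ ^ ^ ^ ^ ^ ^ ^ ^ ^ ^ . . . ^ . ^ = 13 differences

13


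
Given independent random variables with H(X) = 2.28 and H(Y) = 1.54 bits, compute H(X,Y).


For independent variables, H(X,Y) = H(X) + H(Y) = 2.28 + 1.54 = 3.82

3.82 bits


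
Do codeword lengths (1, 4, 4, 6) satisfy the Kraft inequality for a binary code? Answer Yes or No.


Kraft sum = sum(2^(-l_i)) = 0.6406, need <= 1. Result: satisfied (a binary prefix-free code with these lengths exists)

Yes


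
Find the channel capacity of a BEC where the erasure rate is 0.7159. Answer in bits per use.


C = 1 - epsilon = 1 - 0.7159 = 0.2841

0.2841 bits


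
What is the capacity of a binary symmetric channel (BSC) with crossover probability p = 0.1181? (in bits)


H(p) = -p*log2(p) - (1-p)*log2(1-p) = -0.1181*log2(0.1181) - 0.8819*log2(0.8819) = 0.363975 + 0.159900 = 0.5239. C = 1 - H(p) = 1 - 0.5239 = 0.4761

0.4761 bits


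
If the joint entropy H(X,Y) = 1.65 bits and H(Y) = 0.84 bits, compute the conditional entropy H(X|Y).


H(X|Y) = H(X,Y) - H(Y) = 1.65 - 0.84 = 0.81

0.81 bits


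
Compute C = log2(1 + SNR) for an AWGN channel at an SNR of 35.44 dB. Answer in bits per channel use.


SNR_linear = 10^(35.44/10) = 3499.4517; C = log2(1 + SNR_linear) = log2(1 + 3499.4517) = 11.7733

11.7733 bits/channel use


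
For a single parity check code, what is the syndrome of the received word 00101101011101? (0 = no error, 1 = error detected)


Syndrome = XOR of all bits = 0 XOR 0 XOR 1 XOR 0 XOR 1 XOR 1 XOR 0 XOR 1 XOR 0 XOR 1 XOR 1 XOR 1 XOR 0 XOR 1 = 0

0


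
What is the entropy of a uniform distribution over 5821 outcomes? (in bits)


H = log2(n) = log2(5821) = 12.5071

12.5071 bits


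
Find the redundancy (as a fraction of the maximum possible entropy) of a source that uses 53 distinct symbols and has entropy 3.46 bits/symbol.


H_max = log2(K) = log2(53) = 5.7279 bits/symbol. Redundancy = 1 - H/H_max = 1 - 3.46/5.7279 = 1 - 0.6041 = 0.3959

0.3959


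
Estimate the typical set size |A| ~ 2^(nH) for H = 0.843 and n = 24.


log2|A_typical| = nH = 24 * 0.843 = 20.232, so |A_typical| ~ 2^20.232 = 1.232e+06

1.232e+06


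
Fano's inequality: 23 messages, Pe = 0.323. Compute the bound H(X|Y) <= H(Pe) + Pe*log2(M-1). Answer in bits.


H(Pe) = -Pe*log2(Pe) - (1-Pe)*log2(1-Pe) = -0.323*log2(0.323) - 0.677*log2(0.677) = 0.526617 + 0.380997 = 0.9076. Pe*log2(M-1) = 0.323*log2(22) = 1.440396. Bound = H(Pe) + Pe*log2(M-1) = 0.526617 + 0.380997 + 1.440396 = 2.348

2.348 bits


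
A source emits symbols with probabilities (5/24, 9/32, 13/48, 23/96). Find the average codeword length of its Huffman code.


Huffman construction (repeatedly merge the two least-probable nodes; each merge adds 1 bit to every symbol beneath it): 5/24 + 23/96 = 43/96; 13/48 + 9/32 = 53/96; 43/96 + 53/96 = 1. Resulting codeword lengths (in the order the probabilities were given): (2, 2, 2, 2). L_avg = sum(p_i * l_i) = 5/24*2 + 9/32*2 + 13/48*2 + 23/96*2 = 2

2.0 bits


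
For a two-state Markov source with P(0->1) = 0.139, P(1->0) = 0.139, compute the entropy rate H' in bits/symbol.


Stationary distribution: pi_0 = p10/(p01+p10) = 0.5, pi_1 = 0.5. Entropy rate H' = pi_0*H(p01) + pi_1*H(p10) = 0.5*0.5816 + 0.5*0.5816 = 0.5816

0.5816 bits/symbol


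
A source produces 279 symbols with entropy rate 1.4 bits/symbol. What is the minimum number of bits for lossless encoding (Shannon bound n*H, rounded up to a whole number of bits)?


Minimum bits >= n * H = 279 * 1.4 = 390.6, rounded up to a whole number of bits = 391

391 bits


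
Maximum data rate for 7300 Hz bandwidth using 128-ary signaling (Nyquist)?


Rate = 2 * B * log2(M) = 2 * 7300 * 7.0 = 102200.0

102200.0 bps


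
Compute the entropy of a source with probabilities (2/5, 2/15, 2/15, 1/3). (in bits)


H = -sum(p_i * log2(p_i)). Terms: -(2/5)*log2(2/5) = 0.528771; -(2/15)*log2(2/15) = 0.387585; -(2/15)*log2(2/15) = 0.387585; -(1/3)*log2(1/3) = 0.528321. H = 0.528771 + 0.387585 + 0.387585 + 0.528321 = 1.8323

1.8323 bits


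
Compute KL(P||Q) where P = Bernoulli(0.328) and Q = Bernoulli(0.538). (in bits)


KL = p*log2(p/q) + (1-p)*log2((1-p)/(1-q)) = 0.328*log2(0.328/0.538) + 0.672*log2(0.672/0.462) = 0.1291

0.1291 bits


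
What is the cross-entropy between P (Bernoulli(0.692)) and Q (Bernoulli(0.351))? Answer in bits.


H(P,Q) = -p*log2(q) - (1-p)*log2(1-q). -0.692*log2(0.351) = 1.045236; -0.308*log2(0.649) = 0.192103. H(P,Q) = 1.045236 + 0.192103 = 1.2373

1.2373 bits


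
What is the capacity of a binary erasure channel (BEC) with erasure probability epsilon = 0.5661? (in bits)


C = 1 - epsilon = 1 - 0.5661 = 0.4339

0.4339 bits


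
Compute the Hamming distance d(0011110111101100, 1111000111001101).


Count differing positions: ^ ^ . . ^ ^ . . . . ^ . . . . ^ = 6 differences

6


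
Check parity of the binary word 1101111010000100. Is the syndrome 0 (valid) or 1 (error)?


Syndrome = XOR of all bits = 1 XOR 1 XOR 0 XOR 1 XOR 1 XOR 1 XOR 1 XOR 0 XOR 1 XOR 0 XOR 0 XOR 0 XOR 0 XOR 1 XOR 0 XOR 0 = 0

0


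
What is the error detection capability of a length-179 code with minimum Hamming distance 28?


Detection capability = d_min - 1 = 28 - 1 = 27

27 errors


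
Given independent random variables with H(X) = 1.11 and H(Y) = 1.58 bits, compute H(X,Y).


For independent variables, H(X,Y) = H(X) + H(Y) = 1.11 + 1.58 = 2.69

2.69 bits


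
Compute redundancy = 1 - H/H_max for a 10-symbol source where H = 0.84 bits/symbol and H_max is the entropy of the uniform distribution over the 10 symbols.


H_max = log2(K) = log2(10) = 3.3219 bits/symbol. Redundancy = 1 - H/H_max = 1 - 0.84/3.3219 = 1 - 0.2529 = 0.7471

0.7471


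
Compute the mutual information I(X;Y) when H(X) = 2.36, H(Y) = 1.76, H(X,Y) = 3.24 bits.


I(X;Y) = H(X) + H(Y) - H(X,Y) = 2.36 + 1.76 - 3.24 = 0.88

0.88 bits


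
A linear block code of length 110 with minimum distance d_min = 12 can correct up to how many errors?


Correction capability = floor((d-1)/2) = floor((12-1)/2) = 5

5 errors


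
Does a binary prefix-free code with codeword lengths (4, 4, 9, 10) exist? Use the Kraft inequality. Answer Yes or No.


Kraft sum = sum(2^(-l_i)) = 0.1279, need <= 1. Result: satisfied (a binary prefix-free code with these lengths exists)

Yes


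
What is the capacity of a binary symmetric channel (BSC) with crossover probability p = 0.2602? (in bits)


H(p) = -p*log2(p) - (1-p)*log2(1-p) = -0.2602*log2(0.2602) - 0.7398*log2(0.7398) = 0.505388 + 0.321660 = 0.827. C = 1 - H(p) = 1 - 0.827 = 0.173

0.173 bits


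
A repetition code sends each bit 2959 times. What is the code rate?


Rate = k/n = 1/2959

1/2959


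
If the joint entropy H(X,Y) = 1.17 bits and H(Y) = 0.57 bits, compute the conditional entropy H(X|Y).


H(X|Y) = H(X,Y) - H(Y) = 1.17 - 0.57 = 0.6

0.6 bits


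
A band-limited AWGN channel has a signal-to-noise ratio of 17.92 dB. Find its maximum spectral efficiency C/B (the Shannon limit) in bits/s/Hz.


SNR_linear = 10^(17.92/10) = 61.9441; C/B = log2(1 + SNR_linear) = log2(1 + 61.9441) = 5.976

5.976 bits/s/Hz


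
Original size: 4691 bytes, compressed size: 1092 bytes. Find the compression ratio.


Ratio = original / compressed = 4691 / 1092 = 4.2958

4.2958


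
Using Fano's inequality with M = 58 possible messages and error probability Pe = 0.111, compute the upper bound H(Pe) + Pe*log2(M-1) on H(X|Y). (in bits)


H(Pe) = -Pe*log2(Pe) - (1-Pe)*log2(1-Pe) = -0.111*log2(0.111) - 0.889*log2(0.889) = 0.352022 + 0.150903 = 0.5029. Pe*log2(M-1) = 0.111*log2(57) = 0.647451. Bound = H(Pe) + Pe*log2(M-1) = 0.352022 + 0.150903 + 0.647451 = 1.1504

1.1504 bits


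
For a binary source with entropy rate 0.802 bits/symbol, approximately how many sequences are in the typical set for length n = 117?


log2|A_typical| = nH = 117 * 0.802 = 93.834, so |A_typical| ~ 2^93.834 = 1.765e+28

1.765e+28


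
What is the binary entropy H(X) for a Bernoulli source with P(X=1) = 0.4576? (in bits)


H = -p*log2(p) - (1-p)*log2(1-p). -0.4576*log2(0.4576) = 0.516100; -0.5424*log2(0.5424) = 0.478706. H = 0.516100 + 0.478706 = 0.9948

0.9948 bits


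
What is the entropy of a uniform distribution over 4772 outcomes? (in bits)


H = log2(n) = log2(4772) = 12.2204

12.2204 bits


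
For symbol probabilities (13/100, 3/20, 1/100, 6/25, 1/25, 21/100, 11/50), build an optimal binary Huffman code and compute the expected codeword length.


Huffman construction (repeatedly merge the two least-probable nodes; each merge adds 1 bit to every symbol beneath it): 1/100 + 1/25 = 1/20; 1/20 + 13/100 = 9/50; 3/20 + 9/50 = 33/100; 21/100 + 11/50 = 43/100; 6/25 + 33/100 = 57/100; 43/100 + 57/100 = 1. Resulting codeword lengths (in the order the probabilities were given): (4, 3, 5, 2, 5, 2, 2). L_avg = sum(p_i * l_i) = 13/100*4 + 3/20*3 + 1/100*5 + 6/25*2 + 1/25*5 + 21/100*2 + 11/50*2 = 64/25 = 2.56

2.56 bits


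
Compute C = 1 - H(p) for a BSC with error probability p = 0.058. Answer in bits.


H(p) = -p*log2(p) - (1-p)*log2(1-p) = -0.058*log2(0.058) - 0.942*log2(0.942) = 0.238253 + 0.081201 = 0.3195. C = 1 - H(p) = 1 - 0.3195 = 0.6805

0.6805 bits


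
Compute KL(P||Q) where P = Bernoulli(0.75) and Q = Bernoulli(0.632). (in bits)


KL = p*log2(p/q) + (1-p)*log2((1-p)/(1-q)) = 0.75*log2(0.75/0.632) + 0.25*log2(0.25/0.368) = 0.0458

0.0458 bits


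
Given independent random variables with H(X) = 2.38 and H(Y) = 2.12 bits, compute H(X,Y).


For independent variables, H(X,Y) = H(X) + H(Y) = 2.38 + 2.12 = 4.5

4.5 bits


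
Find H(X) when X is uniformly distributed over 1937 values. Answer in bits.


H = log2(n) = log2(1937) = 10.9196

10.9196 bits


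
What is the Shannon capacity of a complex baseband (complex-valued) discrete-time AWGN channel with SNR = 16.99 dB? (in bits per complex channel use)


SNR_linear = 10^(16.99/10) = 50.0035; C = log2(1 + SNR_linear) = log2(1 + 50.0035) = 5.6725

5.6725 bits/channel use


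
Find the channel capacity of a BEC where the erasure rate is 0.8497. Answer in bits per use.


C = 1 - epsilon = 1 - 0.8497 = 0.1503

0.1503 bits


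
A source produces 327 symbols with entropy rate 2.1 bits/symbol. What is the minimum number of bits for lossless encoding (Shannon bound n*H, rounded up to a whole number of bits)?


Minimum bits >= n * H = 327 * 2.1 = 686.7, rounded up to a whole number of bits = 687

687 bits


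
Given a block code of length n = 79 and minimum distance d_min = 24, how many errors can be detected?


Detection capability = d_min - 1 = 24 - 1 = 23

23 errors


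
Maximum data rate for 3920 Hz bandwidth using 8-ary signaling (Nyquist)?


Rate = 2 * B * log2(M) = 2 * 3920 * 3.0 = 23520.0

23520.0 bps


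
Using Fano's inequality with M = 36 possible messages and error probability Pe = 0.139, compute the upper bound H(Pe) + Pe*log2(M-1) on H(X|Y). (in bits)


H(Pe) = -Pe*log2(Pe) - (1-Pe)*log2(1-Pe) = -0.139*log2(0.139) - 0.861*log2(0.861) = 0.395711 + 0.185903 = 0.5816. Pe*log2(M-1) = 0.139*log2(35) = 0.712970. Bound = H(Pe) + Pe*log2(M-1) = 0.395711 + 0.185903 + 0.712970 = 1.2946

1.2946 bits


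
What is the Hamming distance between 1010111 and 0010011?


Count differing positions: ^ . . . ^ . . = 2 differences

2


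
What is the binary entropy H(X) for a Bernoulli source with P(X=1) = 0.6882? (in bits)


H = -p*log2(p) - (1-p)*log2(1-p). -0.6882*log2(0.6882) = 0.371009; -0.3118*log2(0.3118) = 0.524232. H = 0.371009 + 0.524232 = 0.8952

0.8952 bits


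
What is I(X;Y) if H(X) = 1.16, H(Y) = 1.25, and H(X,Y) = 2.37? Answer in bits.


I(X;Y) = H(X) + H(Y) - H(X,Y) = 1.16 + 1.25 - 2.37 = 0.04

0.04 bits


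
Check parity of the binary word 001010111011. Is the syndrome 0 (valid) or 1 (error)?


Syndrome = XOR of all bits = 0 XOR 0 XOR 1 XOR 0 XOR 1 XOR 0 XOR 1 XOR 1 XOR 1 XOR 0 XOR 1 XOR 1 = 1

1


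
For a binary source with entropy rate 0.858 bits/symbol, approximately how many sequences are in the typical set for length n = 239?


log2|A_typical| = nH = 239 * 0.858 = 205.062, so |A_typical| ~ 2^205.062 = 5.368e+61

5.368e+61


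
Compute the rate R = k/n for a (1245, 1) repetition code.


Rate = k/n = 1/1245

1/1245


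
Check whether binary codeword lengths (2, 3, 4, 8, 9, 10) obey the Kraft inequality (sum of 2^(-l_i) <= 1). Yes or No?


Kraft sum = sum(2^(-l_i)) = 0.4443, need <= 1. Result: satisfied (a binary prefix-free code with these lengths exists)

Yes


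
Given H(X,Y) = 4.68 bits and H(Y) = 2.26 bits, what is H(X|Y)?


H(X|Y) = H(X,Y) - H(Y) = 4.68 - 2.26 = 2.42

2.42 bits


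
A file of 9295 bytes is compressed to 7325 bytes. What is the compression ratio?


Ratio = original / compressed = 9295 / 7325 = 1.2689

1.2689


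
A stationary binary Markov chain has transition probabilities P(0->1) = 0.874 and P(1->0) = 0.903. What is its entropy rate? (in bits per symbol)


Stationary distribution: pi_0 = p10/(p01+p10) = 0.5082, pi_1 = 0.4918. Entropy rate H' = pi_0*H(p01) + pi_1*H(p10) = 0.5082*0.5464 + 0.4918*0.4594 = 0.5036

0.5036 bits/symbol


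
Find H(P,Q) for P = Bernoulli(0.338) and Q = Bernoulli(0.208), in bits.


H(P,Q) = -p*log2(q) - (1-p)*log2(1-q). -0.338*log2(0.208) = 0.765686; -0.662*log2(0.792) = 0.222715. H(P,Q) = 0.765686 + 0.222715 = 0.9884

0.9884 bits


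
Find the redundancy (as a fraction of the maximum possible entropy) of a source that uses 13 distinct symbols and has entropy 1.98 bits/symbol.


H_max = log2(K) = log2(13) = 3.7004 bits/symbol. Redundancy = 1 - H/H_max = 1 - 1.98/3.7004 = 1 - 0.5351 = 0.4649

0.4649


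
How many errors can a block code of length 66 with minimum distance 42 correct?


Correction capability = floor((d-1)/2) = floor((42-1)/2) = 20

20 errors


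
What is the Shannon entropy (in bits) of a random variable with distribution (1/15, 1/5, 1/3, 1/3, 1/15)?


H = -sum(p_i * log2(p_i)). Terms: -(1/15)*log2(1/15) = 0.260459; -(1/5)*log2(1/5) = 0.464386; -(1/3)*log2(1/3) = 0.528321; -(1/3)*log2(1/3) = 0.528321; -(1/15)*log2(1/15) = 0.260459. H = 0.260459 + 0.464386 + 0.528321 + 0.528321 + 0.260459 = 2.0419

2.0419 bits
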